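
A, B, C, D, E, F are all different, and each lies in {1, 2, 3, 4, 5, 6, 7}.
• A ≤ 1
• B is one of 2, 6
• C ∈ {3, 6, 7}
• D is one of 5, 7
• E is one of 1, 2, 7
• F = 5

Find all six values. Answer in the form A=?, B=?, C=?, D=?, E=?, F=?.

A must be 1 (only option left). Remove 1 from E.
F must be 5 (only option left). Remove 5 from D.
D's domain is down to {7}, so D = 7. Remove 7 from C, E.
That leaves E = 2. Strike 2 from B.
B must be 6 (only option left). Remove 6 from C.
That leaves C = 3.

A=1, B=6, C=3, D=7, E=2, F=5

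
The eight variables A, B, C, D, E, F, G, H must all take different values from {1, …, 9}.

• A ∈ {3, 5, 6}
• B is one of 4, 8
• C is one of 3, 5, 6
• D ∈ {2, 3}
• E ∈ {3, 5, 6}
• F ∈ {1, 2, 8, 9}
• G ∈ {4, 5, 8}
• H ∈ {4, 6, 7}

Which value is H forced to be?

A, C, E between them cover only {3, 5, 6} — a naked triple. Remove those values from D, G, H.
D has just one choice, so D = 2. Remove 2 from F.
B and G between them cover only {4, 8} — a naked pair. Remove those values from F, H.
So H = 7.

7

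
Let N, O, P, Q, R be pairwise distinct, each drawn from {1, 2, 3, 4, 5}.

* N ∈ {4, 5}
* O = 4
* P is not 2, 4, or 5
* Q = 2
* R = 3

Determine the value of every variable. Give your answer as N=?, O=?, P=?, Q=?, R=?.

O must be 4 (only option left). Strike 4 from N.
Q's domain is down to {2}, so Q = 2.
R must be 3 (only option left). Eliminate 3 elsewhere: P.
N's domain is down to {5}, so N = 5.
P has just one choice, so P = 1.

N=5, O=4, P=1, Q=2, R=3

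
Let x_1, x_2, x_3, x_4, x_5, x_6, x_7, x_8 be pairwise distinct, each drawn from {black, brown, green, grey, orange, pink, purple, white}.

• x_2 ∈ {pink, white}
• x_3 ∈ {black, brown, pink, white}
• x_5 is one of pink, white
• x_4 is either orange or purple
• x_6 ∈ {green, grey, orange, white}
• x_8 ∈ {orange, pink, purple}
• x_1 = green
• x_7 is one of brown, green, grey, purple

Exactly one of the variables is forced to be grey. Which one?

x_1 has just one choice, so x_1 = green. So x_6, x_7 can't be green.
The 7 still-open variables together cover exactly {black, brown, grey, orange, pink, purple, white} — 7 values for 7 variables — and black appears only in x_3's list, so x_3 = black.
The 6 still-open variables together cover exactly {brown, grey, orange, pink, purple, white} — 6 values for 6 variables — and brown appears only in x_7's list, so x_7 = brown.
The 5 still-open variables draw from only 5 values {grey, orange, pink, purple, white}, so each is used; only x_6 can be grey, hence x_6 = grey.

x_6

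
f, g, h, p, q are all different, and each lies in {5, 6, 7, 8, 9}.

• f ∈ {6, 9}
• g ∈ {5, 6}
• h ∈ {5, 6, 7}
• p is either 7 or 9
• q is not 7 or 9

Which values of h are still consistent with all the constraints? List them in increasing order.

Among the 5 variables, 8 fits only q (and all 5 values in {5, 6, 7, 8, 9} must be used), so q = 8.
No further eliminations apply; h can still be any of 5, 6, 7.

5, 6, 7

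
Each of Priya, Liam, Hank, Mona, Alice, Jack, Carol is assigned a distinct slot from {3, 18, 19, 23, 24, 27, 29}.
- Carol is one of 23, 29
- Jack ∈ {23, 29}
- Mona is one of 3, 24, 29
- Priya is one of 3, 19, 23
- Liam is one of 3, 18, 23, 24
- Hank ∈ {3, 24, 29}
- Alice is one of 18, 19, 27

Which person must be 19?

Priya

The 7 variables draw from only 7 values {3, 18, 19, 23, 24, 27, 29}, so each is used; only Alice can be 27, hence Alice = 27.
The 6 still-open variables draw from only 6 values {3, 18, 19, 23, 24, 29}, so each is used; only Liam can be 18, hence Liam = 18.
Among the 5 still-open variables, 19 fits only Priya (and all 5 values in {3, 19, 23, 24, 29} must be used), so Priya = 19.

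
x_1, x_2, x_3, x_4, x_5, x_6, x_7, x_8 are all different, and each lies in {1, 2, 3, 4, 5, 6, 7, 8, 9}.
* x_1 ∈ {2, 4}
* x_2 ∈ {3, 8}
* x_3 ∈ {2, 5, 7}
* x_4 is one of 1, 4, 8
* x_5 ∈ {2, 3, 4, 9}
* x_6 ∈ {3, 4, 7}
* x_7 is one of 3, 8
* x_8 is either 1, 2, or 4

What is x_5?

The 8 variables draw from only 8 values {1, 2, 3, 4, 5, 7, 8, 9}, so each is used; only x_3 can be 5, hence x_3 = 5.
The 7 still-open variables together cover exactly {1, 2, 3, 4, 7, 8, 9} — 7 values for 7 variables — and 7 appears only in x_6's list, so x_6 = 7.
The 6 still-open variables together cover exactly {1, 2, 3, 4, 8, 9} — 6 values for 6 variables — and 9 appears only in x_5's list, so x_5 = 9.

9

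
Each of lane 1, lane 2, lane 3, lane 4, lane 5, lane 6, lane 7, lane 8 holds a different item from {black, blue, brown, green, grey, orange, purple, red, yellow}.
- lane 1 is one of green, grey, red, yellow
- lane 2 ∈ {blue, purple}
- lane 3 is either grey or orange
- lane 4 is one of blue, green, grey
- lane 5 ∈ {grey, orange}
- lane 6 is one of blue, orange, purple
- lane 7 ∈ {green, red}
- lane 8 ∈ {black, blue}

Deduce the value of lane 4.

green

The 8 variables together cover exactly {black, blue, green, grey, orange, purple, red, yellow} — 8 values for 8 variables — and black appears only in lane 8's list, so lane 8 = black.
The 7 still-open variables draw from only 7 values {blue, green, grey, orange, purple, red, yellow}, so each is used; only lane 1 can be yellow, hence lane 1 = yellow.
The 6 still-open variables draw from only 6 values {blue, green, grey, orange, purple, red}, so each is used; only lane 7 can be red, hence lane 7 = red.
Among the 5 still-open variables, green fits only lane 4 (and all 5 values in {blue, green, grey, orange, purple} must be used), so lane 4 = green.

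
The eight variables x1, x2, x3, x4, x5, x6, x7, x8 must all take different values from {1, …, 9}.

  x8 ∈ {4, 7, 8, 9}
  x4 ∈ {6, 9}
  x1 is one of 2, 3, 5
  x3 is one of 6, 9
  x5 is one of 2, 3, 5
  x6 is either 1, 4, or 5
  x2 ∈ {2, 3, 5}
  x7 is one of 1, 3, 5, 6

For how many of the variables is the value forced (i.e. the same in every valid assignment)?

x3 and x4 share exactly the 2 values {6, 9}; by pigeonhole those values go to them, so strike 6, 9 from x7, x8.
The 3 variables x1, x2, x5 are confined to {2, 3, 5}, which locks those values in; drop them from x6, x7.
x7 has just one choice, so x7 = 1. Eliminate 1 elsewhere: x6.
x6 must be 4 (only option left). So x8 can't be 4.
Determined: x6=4, x7=1. The other variables each still have more than one consistent value. That makes 2.

2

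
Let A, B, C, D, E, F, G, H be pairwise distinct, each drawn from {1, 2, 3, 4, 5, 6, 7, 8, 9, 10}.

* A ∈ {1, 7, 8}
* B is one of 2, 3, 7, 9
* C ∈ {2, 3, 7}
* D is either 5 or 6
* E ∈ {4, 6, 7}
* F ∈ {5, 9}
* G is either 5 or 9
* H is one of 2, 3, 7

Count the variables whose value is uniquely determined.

F and G between them cover only {5, 9} — a naked pair. Remove those values from B, D.
That leaves D = 6. Strike 6 from E.
B, C, H between them cover only {2, 3, 7} — a naked triple. Remove those values from A, E.
E has just one choice, so E = 4.
Determined: D=6, E=4. The other variables each still have more than one consistent value. That makes 2.

2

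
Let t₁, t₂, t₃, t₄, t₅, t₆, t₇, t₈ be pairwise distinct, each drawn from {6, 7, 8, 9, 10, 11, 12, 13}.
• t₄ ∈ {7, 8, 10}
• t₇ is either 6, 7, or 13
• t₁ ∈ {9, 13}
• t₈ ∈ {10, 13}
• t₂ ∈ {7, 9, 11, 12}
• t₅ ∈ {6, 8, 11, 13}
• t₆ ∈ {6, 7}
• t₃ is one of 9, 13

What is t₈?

10

The 8 variables draw from only 8 values {6, 7, 8, 9, 10, 11, 12, 13}, so each is used; only t₂ can be 12, hence t₂ = 12.
Among the 7 still-open variables, 11 fits only t₅ (and all 7 values in {6, 7, 8, 9, 10, 11, 13} must be used), so t₅ = 11.
Among the 6 still-open variables, 8 fits only t₄ (and all 6 values in {6, 7, 8, 9, 10, 13} must be used), so t₄ = 8.
Among the 5 still-open variables, 10 fits only t₈ (and all 5 values in {6, 7, 9, 10, 13} must be used), so t₈ = 10.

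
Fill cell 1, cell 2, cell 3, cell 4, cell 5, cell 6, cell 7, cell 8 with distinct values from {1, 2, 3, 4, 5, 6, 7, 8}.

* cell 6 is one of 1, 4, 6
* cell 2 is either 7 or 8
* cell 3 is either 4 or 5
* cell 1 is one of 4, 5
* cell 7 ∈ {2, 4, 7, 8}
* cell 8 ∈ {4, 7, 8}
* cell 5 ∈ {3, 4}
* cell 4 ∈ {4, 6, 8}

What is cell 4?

6

The 8 variables draw from only 8 values {1, 2, 3, 4, 5, 6, 7, 8}, so each is used; only cell 6 can be 1, hence cell 6 = 1.
The 7 still-open variables draw from only 7 values {2, 3, 4, 5, 6, 7, 8}, so each is used; only cell 7 can be 2, hence cell 7 = 2.
The 6 still-open variables draw from only 6 values {3, 4, 5, 6, 7, 8}, so each is used; only cell 5 can be 3, hence cell 5 = 3.
The 5 still-open variables together cover exactly {4, 5, 6, 7, 8} — 5 values for 5 variables — and 6 appears only in cell 4's list, so cell 4 = 6.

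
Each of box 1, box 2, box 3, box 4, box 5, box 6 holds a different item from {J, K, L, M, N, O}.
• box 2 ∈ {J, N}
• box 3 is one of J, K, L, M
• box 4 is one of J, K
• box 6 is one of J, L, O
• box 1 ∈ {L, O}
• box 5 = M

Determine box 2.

N

box 5's domain is down to {M}, so box 5 = M. Strike M from box 3.
The 5 still-open variables together cover exactly {J, K, L, N, O} — 5 values for 5 variables — and N appears only in box 2's list, so box 2 = N.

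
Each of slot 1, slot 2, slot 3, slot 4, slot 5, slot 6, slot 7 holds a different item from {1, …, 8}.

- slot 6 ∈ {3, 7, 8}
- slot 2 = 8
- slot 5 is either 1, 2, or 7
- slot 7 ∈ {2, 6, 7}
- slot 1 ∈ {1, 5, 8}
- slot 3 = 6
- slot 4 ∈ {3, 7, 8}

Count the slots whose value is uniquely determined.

5

slot 2 must be 8 (only option left). Strike 8 from slot 1, slot 4, slot 6.
slot 3 must be 6 (only option left). So slot 7 can't be 6.
The 5 still-open variables together cover exactly {1, 2, 3, 5, 7} — 5 values for 5 variables — and 5 appears only in slot 1's list, so slot 1 = 5.
The 4 still-open variables together cover exactly {1, 2, 3, 7} — 4 values for 4 variables — and 1 appears only in slot 5's list, so slot 5 = 1.
Among the 3 still-open variables, 2 fits only slot 7 (and all 3 values in {2, 3, 7} must be used), so slot 7 = 2.
Determined: slot 1=5, slot 2=8, slot 3=6, slot 5=1, slot 7=2. The other slots each still have more than one consistent value. That makes 5.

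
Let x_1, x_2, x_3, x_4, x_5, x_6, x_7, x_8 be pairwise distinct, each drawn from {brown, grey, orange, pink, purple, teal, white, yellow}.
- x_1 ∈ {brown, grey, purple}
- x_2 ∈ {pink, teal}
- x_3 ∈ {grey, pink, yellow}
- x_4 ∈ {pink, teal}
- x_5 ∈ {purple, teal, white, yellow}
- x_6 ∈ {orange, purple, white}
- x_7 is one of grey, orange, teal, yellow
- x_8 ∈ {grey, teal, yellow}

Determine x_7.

The 8 variables draw from only 8 values {brown, grey, orange, pink, purple, teal, white, yellow}, so each is used; only x_1 can be brown, hence x_1 = brown.
The 2 variables x_2 and x_4 are confined to {pink, teal}, which locks those values in; drop them from x_3, x_5, x_7, x_8.
x_3 and x_8 share exactly the 2 values {grey, yellow}; by pigeonhole those values go to them, so strike grey, yellow from x_5, x_7.
So x_7 = orange.

orange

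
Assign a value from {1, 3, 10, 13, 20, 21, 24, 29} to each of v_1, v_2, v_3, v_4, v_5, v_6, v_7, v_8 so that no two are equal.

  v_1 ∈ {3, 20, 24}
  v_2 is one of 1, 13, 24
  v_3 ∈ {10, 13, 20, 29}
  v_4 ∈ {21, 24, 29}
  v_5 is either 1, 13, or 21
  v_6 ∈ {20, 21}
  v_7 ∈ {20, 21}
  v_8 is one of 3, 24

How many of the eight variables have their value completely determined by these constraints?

The 8 variables together cover exactly {1, 3, 10, 13, 20, 21, 24, 29} — 8 values for 8 variables — and 10 appears only in v_3's list, so v_3 = 10.
The 7 still-open variables together cover exactly {1, 3, 13, 20, 21, 24, 29} — 7 values for 7 variables — and 29 appears only in v_4's list, so v_4 = 29.
v_6 and v_7 between them cover only {20, 21} — a naked pair. Remove those values from v_1, v_5.
v_1 and v_8 between them cover only {3, 24} — a naked pair. Remove those values from v_2.
Determined: v_3=10, v_4=29. The other variables each still have more than one consistent value. That makes 2.

2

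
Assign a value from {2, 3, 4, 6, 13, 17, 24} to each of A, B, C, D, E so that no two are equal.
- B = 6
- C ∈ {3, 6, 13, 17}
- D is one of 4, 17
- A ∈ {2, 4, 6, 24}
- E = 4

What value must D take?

B must be 6 (only option left). Eliminate 6 elsewhere: A, C.
E's domain is down to {4}, so E = 4. Strike 4 from A, D.
So D = 17.

17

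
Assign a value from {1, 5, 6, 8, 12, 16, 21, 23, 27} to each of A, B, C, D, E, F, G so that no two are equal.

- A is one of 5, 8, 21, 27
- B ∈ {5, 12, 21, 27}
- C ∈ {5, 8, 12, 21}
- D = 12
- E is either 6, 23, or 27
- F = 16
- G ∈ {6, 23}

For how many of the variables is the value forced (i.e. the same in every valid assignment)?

D must be 12 (only option left). Remove 12 from B, C.
F's domain is down to {16}, so F = 16.
Determined: D=12, F=16. The other variables each still have more than one consistent value. That makes 2.

2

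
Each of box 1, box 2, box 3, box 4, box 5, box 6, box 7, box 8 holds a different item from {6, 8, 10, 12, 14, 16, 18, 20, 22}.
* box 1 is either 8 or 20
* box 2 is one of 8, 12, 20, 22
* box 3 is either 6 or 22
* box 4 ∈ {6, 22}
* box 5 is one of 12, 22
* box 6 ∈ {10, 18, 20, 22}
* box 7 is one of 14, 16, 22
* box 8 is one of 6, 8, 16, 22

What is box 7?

box 3 and box 4 share exactly the 2 values {6, 22}; by pigeonhole those values go to them, so strike 6, 22 from box 2, box 5, box 6, box 7, box 8.
box 5 has just one choice, so box 5 = 12. Eliminate 12 elsewhere: box 2.
The 2 variables box 1 and box 2 are confined to {8, 20}, which locks those values in; drop them from box 6, box 8.
box 8's domain is down to {16}, so box 8 = 16. So box 7 can't be 16.
So box 7 = 14.

14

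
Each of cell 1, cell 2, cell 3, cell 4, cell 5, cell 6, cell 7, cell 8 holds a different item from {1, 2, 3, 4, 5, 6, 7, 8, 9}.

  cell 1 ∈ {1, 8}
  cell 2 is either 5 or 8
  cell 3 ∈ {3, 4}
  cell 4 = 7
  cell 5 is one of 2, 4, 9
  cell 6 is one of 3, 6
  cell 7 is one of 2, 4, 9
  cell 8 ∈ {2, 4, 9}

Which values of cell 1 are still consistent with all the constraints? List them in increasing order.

cell 4's domain is down to {7}, so cell 4 = 7.
cell 5, cell 7, cell 8 share exactly the 3 values {2, 4, 9}; by pigeonhole those values go to them, so strike 2, 4, 9 from cell 3.
cell 3 must be 3 (only option left). So cell 6 can't be 3.
cell 6 must be 6 (only option left).
No further eliminations apply; cell 1 can still be any of 1, 8.

1, 8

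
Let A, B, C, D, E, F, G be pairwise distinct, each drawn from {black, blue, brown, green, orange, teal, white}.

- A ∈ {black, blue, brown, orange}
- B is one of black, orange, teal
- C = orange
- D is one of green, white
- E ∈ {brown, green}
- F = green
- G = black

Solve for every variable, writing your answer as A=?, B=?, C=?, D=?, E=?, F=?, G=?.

C has just one choice, so C = orange. Eliminate orange elsewhere: A, B.
That leaves F = green. Remove green from D, E.
That leaves G = black. Strike black from A, B.
B must be teal (only option left).
That leaves D = white.
E's domain is down to {brown}, so E = brown. Remove brown from A.
A must be blue (only option left).

A=blue, B=teal, C=orange, D=white, E=brown, F=green, G=black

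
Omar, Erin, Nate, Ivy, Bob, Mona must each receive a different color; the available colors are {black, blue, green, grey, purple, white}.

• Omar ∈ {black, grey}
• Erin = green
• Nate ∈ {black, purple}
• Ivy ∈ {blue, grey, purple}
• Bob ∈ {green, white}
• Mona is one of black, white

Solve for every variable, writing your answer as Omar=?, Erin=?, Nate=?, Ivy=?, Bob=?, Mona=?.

Omar=grey, Erin=green, Nate=purple, Ivy=blue, Bob=white, Mona=black

Erin's domain is down to {green}, so Erin = green. Strike green from Bob.
Bob has just one choice, so Bob = white. Remove white from Mona.
Mona must be black (only option left). Eliminate black elsewhere: Omar, Nate.
Omar must be grey (only option left). Eliminate grey elsewhere: Ivy.
Nate must be purple (only option left). Strike purple from Ivy.
Ivy must be blue (only option left).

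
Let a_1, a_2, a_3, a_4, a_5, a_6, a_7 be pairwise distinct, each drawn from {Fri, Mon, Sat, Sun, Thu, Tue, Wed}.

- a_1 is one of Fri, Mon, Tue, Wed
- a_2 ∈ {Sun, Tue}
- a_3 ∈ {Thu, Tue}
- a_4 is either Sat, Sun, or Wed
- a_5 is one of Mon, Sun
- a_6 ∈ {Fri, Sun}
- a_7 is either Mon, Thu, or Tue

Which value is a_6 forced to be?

Among the 7 variables, Sat fits only a_4 (and all 7 values in {Fri, Mon, Sat, Sun, Thu, Tue, Wed} must be used), so a_4 = Sat.
Among the 6 still-open variables, Wed fits only a_1 (and all 6 values in {Fri, Mon, Sun, Thu, Tue, Wed} must be used), so a_1 = Wed.
Among the 5 still-open variables, Fri fits only a_6 (and all 5 values in {Fri, Mon, Sun, Thu, Tue} must be used), so a_6 = Fri.

Fri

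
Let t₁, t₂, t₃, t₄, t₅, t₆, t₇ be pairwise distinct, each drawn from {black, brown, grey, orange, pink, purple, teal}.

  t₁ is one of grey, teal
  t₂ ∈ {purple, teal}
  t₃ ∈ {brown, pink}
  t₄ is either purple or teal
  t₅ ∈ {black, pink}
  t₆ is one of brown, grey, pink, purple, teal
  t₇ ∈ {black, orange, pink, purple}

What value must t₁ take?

grey

The 7 variables together cover exactly {black, brown, grey, orange, pink, purple, teal} — 7 values for 7 variables — and orange appears only in t₇'s list, so t₇ = orange.
The 6 still-open variables together cover exactly {black, brown, grey, pink, purple, teal} — 6 values for 6 variables — and black appears only in t₅'s list, so t₅ = black.
t₂ and t₄ between them cover only {purple, teal} — a naked pair. Remove those values from t₁, t₆.
So t₁ = grey.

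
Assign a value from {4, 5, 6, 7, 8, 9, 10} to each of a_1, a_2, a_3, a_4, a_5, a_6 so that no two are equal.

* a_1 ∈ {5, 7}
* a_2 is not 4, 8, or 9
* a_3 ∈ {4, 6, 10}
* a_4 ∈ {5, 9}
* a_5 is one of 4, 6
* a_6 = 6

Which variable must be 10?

a_6's domain is down to {6}, so a_6 = 6. Remove 6 from a_2, a_3, a_5.
a_5's domain is down to {4}, so a_5 = 4. Eliminate 4 elsewhere: a_3.
So 10 goes to a_3.

a_3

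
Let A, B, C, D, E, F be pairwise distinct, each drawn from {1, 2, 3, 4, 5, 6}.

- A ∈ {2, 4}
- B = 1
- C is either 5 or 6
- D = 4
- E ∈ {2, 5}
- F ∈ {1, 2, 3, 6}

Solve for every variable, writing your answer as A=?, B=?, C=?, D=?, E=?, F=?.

A=2, B=1, C=6, D=4, E=5, F=3

B's domain is down to {1}, so B = 1. Eliminate 1 elsewhere: F.
D must be 4 (only option left). Remove 4 from A.
A must be 2 (only option left). Strike 2 from E, F.
E has just one choice, so E = 5. Strike 5 from C.
C must be 6 (only option left). Strike 6 from F.
F has just one choice, so F = 3.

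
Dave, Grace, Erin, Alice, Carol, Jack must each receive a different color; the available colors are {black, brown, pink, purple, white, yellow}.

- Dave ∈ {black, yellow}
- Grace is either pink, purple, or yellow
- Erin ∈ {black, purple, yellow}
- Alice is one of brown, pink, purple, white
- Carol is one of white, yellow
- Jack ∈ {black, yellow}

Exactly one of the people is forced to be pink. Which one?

Grace

Among the 6 variables, brown fits only Alice (and all 6 values in {black, brown, pink, purple, white, yellow} must be used), so Alice = brown.
Among the 5 still-open variables, pink fits only Grace (and all 5 values in {black, pink, purple, white, yellow} must be used), so Grace = pink.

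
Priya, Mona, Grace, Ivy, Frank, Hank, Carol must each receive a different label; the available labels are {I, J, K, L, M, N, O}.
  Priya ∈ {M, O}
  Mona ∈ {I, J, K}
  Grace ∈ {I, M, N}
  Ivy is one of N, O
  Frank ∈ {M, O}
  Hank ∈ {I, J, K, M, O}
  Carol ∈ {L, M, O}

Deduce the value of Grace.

The 7 variables together cover exactly {I, J, K, L, M, N, O} — 7 values for 7 variables — and L appears only in Carol's list, so Carol = L.
Priya and Frank between them cover only {M, O} — a naked pair. Remove those values from Grace, Ivy, Hank.
That leaves Ivy = N. Strike N from Grace.
So Grace = I.

I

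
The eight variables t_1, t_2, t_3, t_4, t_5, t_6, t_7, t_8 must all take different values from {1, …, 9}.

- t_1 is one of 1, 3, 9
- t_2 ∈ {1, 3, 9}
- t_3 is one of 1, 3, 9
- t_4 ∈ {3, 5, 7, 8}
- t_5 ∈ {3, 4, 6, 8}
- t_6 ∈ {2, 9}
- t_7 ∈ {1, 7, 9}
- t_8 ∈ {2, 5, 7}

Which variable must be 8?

t_4

t_1, t_2, t_3 share exactly the 3 values {1, 3, 9}; by pigeonhole those values go to them, so strike 1, 3, 9 from t_4, t_5, t_6, t_7.
t_6 must be 2 (only option left). Eliminate 2 elsewhere: t_8.
t_7 has just one choice, so t_7 = 7. Strike 7 from t_4, t_8.
t_8 must be 5 (only option left). So t_4 can't be 5.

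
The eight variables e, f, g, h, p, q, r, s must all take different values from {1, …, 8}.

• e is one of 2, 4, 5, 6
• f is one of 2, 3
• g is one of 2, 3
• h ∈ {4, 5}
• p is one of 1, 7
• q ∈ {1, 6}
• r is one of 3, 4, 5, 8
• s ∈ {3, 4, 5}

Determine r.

Among the 8 variables, 7 fits only p (and all 8 values in {1, 2, 3, 4, 5, 6, 7, 8} must be used), so p = 7.
The 7 still-open variables draw from only 7 values {1, 2, 3, 4, 5, 6, 8}, so each is used; only q can be 1, hence q = 1.
The 6 still-open variables draw from only 6 values {2, 3, 4, 5, 6, 8}, so each is used; only e can be 6, hence e = 6.
The 5 still-open variables together cover exactly {2, 3, 4, 5, 8} — 5 values for 5 variables — and 8 appears only in r's list, so r = 8.

8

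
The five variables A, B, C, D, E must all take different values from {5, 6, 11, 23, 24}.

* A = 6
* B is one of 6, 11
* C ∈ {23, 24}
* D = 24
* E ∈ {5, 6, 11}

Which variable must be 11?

B

A must be 6 (only option left). Remove 6 from B, E.
So 11 goes to B.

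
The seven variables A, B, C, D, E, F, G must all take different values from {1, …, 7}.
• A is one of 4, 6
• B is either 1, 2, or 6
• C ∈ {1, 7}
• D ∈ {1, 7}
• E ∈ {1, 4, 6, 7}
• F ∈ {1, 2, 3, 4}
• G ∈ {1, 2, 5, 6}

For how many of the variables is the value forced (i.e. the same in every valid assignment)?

3

The 7 variables draw from only 7 values {1, 2, 3, 4, 5, 6, 7}, so each is used; only F can be 3, hence F = 3.
The 6 still-open variables together cover exactly {1, 2, 4, 5, 6, 7} — 6 values for 6 variables — and 5 appears only in G's list, so G = 5.
Among the 5 still-open variables, 2 fits only B (and all 5 values in {1, 2, 4, 6, 7} must be used), so B = 2.
C and D share exactly the 2 values {1, 7}; by pigeonhole those values go to them, so strike 1, 7 from E.
Determined: B=2, F=3, G=5. The other variables each still have more than one consistent value. That makes 3.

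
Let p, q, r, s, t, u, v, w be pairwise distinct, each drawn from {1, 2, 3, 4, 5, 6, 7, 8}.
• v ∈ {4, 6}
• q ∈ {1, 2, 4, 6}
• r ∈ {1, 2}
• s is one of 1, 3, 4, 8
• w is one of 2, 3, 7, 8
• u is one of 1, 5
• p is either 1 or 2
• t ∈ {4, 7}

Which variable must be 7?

Among the 8 variables, 5 fits only u (and all 8 values in {1, 2, 3, 4, 5, 6, 7, 8} must be used), so u = 5.
p and r between them cover only {1, 2} — a naked pair. Remove those values from q, s, w.
q and v between them cover only {4, 6} — a naked pair. Remove those values from s, t.
So 7 goes to t.

t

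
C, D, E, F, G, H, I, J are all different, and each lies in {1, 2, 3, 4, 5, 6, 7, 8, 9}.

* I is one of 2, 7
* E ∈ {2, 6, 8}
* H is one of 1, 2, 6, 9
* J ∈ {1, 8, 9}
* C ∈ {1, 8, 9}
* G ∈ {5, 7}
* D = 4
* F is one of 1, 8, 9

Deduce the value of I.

7

D has just one choice, so D = 4.
The 7 still-open variables draw from only 7 values {1, 2, 5, 6, 7, 8, 9}, so each is used; only G can be 5, hence G = 5.
The 6 still-open variables draw from only 6 values {1, 2, 6, 7, 8, 9}, so each is used; only I can be 7, hence I = 7.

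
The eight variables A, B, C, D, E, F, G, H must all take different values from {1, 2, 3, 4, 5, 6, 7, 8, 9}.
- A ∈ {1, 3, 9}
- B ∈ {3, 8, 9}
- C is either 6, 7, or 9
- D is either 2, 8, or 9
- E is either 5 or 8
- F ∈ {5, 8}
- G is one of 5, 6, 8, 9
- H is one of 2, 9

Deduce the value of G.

The 8 variables draw from only 8 values {1, 2, 3, 5, 6, 7, 8, 9}, so each is used; only A can be 1, hence A = 1.
The 7 still-open variables together cover exactly {2, 3, 5, 6, 7, 8, 9} — 7 values for 7 variables — and 3 appears only in B's list, so B = 3.
The 6 still-open variables draw from only 6 values {2, 5, 6, 7, 8, 9}, so each is used; only C can be 7, hence C = 7.
Among the 5 still-open variables, 6 fits only G (and all 5 values in {2, 5, 6, 8, 9} must be used), so G = 6.

6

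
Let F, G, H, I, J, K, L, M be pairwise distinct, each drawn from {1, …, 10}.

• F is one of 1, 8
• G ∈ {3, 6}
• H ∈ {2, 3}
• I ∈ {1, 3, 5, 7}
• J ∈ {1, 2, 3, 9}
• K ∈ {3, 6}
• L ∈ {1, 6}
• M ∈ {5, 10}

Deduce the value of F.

8

G and K share exactly the 2 values {3, 6}; by pigeonhole those values go to them, so strike 3, 6 from H, I, J, L.
H must be 2 (only option left). So J can't be 2.
That leaves L = 1. Remove 1 from F, I, J.
So F = 8.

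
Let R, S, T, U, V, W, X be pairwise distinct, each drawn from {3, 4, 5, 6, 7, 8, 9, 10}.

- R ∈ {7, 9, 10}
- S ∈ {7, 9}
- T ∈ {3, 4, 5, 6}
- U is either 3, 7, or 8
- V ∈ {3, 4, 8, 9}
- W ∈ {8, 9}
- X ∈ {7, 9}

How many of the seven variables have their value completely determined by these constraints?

4

S and X between them cover only {7, 9} — a naked pair. Remove those values from R, U, V, W.
R must be 10 (only option left).
W must be 8 (only option left). Remove 8 from U, V.
That leaves U = 3. Remove 3 from T, V.
V has just one choice, so V = 4. Remove 4 from T.
Determined: R=10, U=3, V=4, W=8. The other variables each still have more than one consistent value. That makes 4.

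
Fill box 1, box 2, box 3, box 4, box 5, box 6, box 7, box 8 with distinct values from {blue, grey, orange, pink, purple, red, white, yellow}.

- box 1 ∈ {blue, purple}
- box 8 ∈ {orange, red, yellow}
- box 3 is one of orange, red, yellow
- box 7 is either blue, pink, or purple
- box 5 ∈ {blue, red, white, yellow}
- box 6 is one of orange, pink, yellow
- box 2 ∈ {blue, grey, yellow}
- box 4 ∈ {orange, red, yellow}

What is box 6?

pink

The 8 variables together cover exactly {blue, grey, orange, pink, purple, red, white, yellow} — 8 values for 8 variables — and grey appears only in box 2's list, so box 2 = grey.
Among the 7 still-open variables, white fits only box 5 (and all 7 values in {blue, orange, pink, purple, red, white, yellow} must be used), so box 5 = white.
box 3, box 4, box 8 between them cover only {orange, red, yellow} — a naked triple. Remove those values from box 6.
So box 6 = pink.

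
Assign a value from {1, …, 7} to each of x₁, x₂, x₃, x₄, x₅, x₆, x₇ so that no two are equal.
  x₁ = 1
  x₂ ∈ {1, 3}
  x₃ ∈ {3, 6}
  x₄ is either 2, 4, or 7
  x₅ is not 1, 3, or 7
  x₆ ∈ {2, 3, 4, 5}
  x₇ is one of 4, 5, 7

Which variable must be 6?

x₁ has just one choice, so x₁ = 1. Remove 1 from x₂.
x₂'s domain is down to {3}, so x₂ = 3. So x₃, x₆ can't be 3.
So 6 goes to x₃.

x₃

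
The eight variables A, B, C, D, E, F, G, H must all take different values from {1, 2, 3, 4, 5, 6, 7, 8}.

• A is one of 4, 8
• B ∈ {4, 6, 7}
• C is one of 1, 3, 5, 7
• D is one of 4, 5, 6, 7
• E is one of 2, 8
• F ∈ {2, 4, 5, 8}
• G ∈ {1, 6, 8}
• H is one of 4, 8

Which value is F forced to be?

Among the 8 variables, 3 fits only C (and all 8 values in {1, 2, 3, 4, 5, 6, 7, 8} must be used), so C = 3.
The 7 still-open variables draw from only 7 values {1, 2, 4, 5, 6, 7, 8}, so each is used; only G can be 1, hence G = 1.
A and H between them cover only {4, 8} — a naked pair. Remove those values from B, D, E, F.
That leaves E = 2. Strike 2 from F.
So F = 5.

5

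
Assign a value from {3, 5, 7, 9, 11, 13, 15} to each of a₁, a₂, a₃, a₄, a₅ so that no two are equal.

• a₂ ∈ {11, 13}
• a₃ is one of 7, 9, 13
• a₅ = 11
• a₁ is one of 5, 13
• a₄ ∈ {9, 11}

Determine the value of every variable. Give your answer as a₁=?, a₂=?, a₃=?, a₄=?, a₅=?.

a₁=5, a₂=13, a₃=7, a₄=9, a₅=11

a₅ has just one choice, so a₅ = 11. So a₂, a₄ can't be 11.
a₂ must be 13 (only option left). Remove 13 from a₁, a₃.
a₄ has just one choice, so a₄ = 9. Eliminate 9 elsewhere: a₃.
That leaves a₁ = 5.
a₃ must be 7 (only option left).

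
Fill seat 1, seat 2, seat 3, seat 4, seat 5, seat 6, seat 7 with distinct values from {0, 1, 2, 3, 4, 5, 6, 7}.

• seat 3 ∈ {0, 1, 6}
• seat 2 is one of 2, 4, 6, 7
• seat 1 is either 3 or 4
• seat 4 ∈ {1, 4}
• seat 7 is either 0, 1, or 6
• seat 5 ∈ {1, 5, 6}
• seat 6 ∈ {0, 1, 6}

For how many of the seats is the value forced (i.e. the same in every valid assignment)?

The 3 variables seat 3, seat 6, seat 7 are confined to {0, 1, 6}, which locks those values in; drop them from seat 2, seat 4, seat 5.
seat 4's domain is down to {4}, so seat 4 = 4. Strike 4 from seat 1, seat 2.
seat 5's domain is down to {5}, so seat 5 = 5.
seat 1's domain is down to {3}, so seat 1 = 3.
Determined: seat 1=3, seat 4=4, seat 5=5. The other seats each still have more than one consistent value. That makes 3.

3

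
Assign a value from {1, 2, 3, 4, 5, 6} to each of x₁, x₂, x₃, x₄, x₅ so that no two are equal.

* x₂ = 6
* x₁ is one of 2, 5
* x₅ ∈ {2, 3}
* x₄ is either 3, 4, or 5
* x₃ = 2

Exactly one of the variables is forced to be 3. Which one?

x₂ must be 6 (only option left).
x₃ has just one choice, so x₃ = 2. Strike 2 from x₁, x₅.
So 3 goes to x₅.

x₅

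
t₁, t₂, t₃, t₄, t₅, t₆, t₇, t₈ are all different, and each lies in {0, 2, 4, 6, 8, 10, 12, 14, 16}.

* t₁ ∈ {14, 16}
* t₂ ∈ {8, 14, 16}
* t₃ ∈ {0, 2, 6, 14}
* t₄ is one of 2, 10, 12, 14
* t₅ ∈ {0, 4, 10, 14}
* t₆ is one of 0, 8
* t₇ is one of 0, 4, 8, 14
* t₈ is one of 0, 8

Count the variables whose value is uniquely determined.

2

t₆ and t₈ share exactly the 2 values {0, 8}; by pigeonhole those values go to them, so strike 0, 8 from t₂, t₃, t₅, t₇.
t₁ and t₂ between them cover only {14, 16} — a naked pair. Remove those values from t₃, t₄, t₅, t₇.
t₇ must be 4 (only option left). So t₅ can't be 4.
That leaves t₅ = 10. Remove 10 from t₄.
Determined: t₅=10, t₇=4. The other variables each still have more than one consistent value. That makes 2.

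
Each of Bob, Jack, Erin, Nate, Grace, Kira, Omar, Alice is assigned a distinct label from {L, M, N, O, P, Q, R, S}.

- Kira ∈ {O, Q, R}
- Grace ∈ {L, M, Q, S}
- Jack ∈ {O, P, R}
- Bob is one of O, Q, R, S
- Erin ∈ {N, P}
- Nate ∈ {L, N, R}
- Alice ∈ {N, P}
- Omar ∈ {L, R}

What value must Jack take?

Among the 8 variables, M fits only Grace (and all 8 values in {L, M, N, O, P, Q, R, S} must be used), so Grace = M.
The 7 still-open variables draw from only 7 values {L, N, O, P, Q, R, S}, so each is used; only Bob can be S, hence Bob = S.
Among the 6 still-open variables, Q fits only Kira (and all 6 values in {L, N, O, P, Q, R} must be used), so Kira = Q.
Among the 5 still-open variables, O fits only Jack (and all 5 values in {L, N, O, P, R} must be used), so Jack = O.

O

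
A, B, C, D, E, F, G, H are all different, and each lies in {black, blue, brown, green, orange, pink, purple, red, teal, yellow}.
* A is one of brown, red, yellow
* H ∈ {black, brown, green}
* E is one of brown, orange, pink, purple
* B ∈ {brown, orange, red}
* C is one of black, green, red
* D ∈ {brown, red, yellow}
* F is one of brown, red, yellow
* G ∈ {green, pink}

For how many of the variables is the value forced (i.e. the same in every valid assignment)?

The 8 variables together cover exactly {black, brown, green, orange, pink, purple, red, yellow} — 8 values for 8 variables — and purple appears only in E's list, so E = purple.
Among the 7 still-open variables, orange fits only B (and all 7 values in {black, brown, green, orange, pink, red, yellow} must be used), so B = orange.
The 6 still-open variables draw from only 6 values {black, brown, green, pink, red, yellow}, so each is used; only G can be pink, hence G = pink.
The 3 variables A, D, F are confined to {brown, red, yellow}, which locks those values in; drop them from C, H.
Determined: B=orange, E=purple, G=pink. The other variables each still have more than one consistent value. That makes 3.

3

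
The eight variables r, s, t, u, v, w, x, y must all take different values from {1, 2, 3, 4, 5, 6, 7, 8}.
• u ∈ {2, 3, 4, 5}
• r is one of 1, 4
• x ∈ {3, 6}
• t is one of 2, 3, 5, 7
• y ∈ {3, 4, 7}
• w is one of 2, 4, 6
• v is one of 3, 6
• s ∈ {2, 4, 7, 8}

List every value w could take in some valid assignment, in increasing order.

2, 4

Among the 8 variables, 1 fits only r (and all 8 values in {1, 2, 3, 4, 5, 6, 7, 8} must be used), so r = 1.
Among the 7 still-open variables, 8 fits only s (and all 7 values in {2, 3, 4, 5, 6, 7, 8} must be used), so s = 8.
v and x between them cover only {3, 6} — a naked pair. Remove those values from t, u, w, y.
No further eliminations apply; w can still be any of 2, 4.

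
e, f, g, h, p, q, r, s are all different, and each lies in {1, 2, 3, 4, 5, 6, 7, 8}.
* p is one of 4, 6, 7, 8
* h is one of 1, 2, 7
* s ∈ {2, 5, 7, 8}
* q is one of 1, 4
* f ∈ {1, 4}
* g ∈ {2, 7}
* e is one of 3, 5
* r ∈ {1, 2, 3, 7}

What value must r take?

3

The 8 variables draw from only 8 values {1, 2, 3, 4, 5, 6, 7, 8}, so each is used; only p can be 6, hence p = 6.
The 7 still-open variables draw from only 7 values {1, 2, 3, 4, 5, 7, 8}, so each is used; only s can be 8, hence s = 8.
The 6 still-open variables together cover exactly {1, 2, 3, 4, 5, 7} — 6 values for 6 variables — and 5 appears only in e's list, so e = 5.
The 5 still-open variables together cover exactly {1, 2, 3, 4, 7} — 5 values for 5 variables — and 3 appears only in r's list, so r = 3.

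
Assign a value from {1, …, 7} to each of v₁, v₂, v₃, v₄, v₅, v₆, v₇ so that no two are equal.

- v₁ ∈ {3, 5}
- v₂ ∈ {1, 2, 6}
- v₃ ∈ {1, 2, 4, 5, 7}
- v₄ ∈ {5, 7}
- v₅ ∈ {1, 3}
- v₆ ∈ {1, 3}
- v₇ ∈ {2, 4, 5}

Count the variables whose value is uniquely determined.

The 7 variables draw from only 7 values {1, 2, 3, 4, 5, 6, 7}, so each is used; only v₂ can be 6, hence v₂ = 6.
v₅ and v₆ between them cover only {1, 3} — a naked pair. Remove those values from v₁, v₃.
That leaves v₁ = 5. So v₃, v₄, v₇ can't be 5.
That leaves v₄ = 7. Eliminate 7 elsewhere: v₃.
Determined: v₁=5, v₂=6, v₄=7. The other variables each still have more than one consistent value. That makes 3.

3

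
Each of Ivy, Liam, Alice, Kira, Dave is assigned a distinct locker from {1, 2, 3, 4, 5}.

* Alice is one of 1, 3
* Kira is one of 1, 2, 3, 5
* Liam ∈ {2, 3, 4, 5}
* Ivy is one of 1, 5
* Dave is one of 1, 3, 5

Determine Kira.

The 5 variables together cover exactly {1, 2, 3, 4, 5} — 5 values for 5 variables — and 4 appears only in Liam's list, so Liam = 4.
The 4 still-open variables draw from only 4 values {1, 2, 3, 5}, so each is used; only Kira can be 2, hence Kira = 2.

2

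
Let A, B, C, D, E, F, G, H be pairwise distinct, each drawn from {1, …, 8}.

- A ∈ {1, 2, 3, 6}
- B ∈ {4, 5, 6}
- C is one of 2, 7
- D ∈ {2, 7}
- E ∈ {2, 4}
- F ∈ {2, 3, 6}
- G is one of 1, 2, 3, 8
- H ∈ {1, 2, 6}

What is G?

The 8 variables draw from only 8 values {1, 2, 3, 4, 5, 6, 7, 8}, so each is used; only B can be 5, hence B = 5.
The 7 still-open variables draw from only 7 values {1, 2, 3, 4, 6, 7, 8}, so each is used; only E can be 4, hence E = 4.
The 6 still-open variables together cover exactly {1, 2, 3, 6, 7, 8} — 6 values for 6 variables — and 8 appears only in G's list, so G = 8.

8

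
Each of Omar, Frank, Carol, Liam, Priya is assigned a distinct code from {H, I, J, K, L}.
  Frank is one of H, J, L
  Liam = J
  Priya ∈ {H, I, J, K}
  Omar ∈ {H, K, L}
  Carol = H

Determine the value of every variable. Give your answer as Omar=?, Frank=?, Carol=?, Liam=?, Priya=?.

Carol has just one choice, so Carol = H. Remove H from Omar, Frank, Priya.
Liam must be J (only option left). Eliminate J elsewhere: Frank, Priya.
That leaves Frank = L. Strike L from Omar.
That leaves Omar = K. Remove K from Priya.
Priya must be I (only option left).

Omar=K, Frank=L, Carol=H, Liam=J, Priya=I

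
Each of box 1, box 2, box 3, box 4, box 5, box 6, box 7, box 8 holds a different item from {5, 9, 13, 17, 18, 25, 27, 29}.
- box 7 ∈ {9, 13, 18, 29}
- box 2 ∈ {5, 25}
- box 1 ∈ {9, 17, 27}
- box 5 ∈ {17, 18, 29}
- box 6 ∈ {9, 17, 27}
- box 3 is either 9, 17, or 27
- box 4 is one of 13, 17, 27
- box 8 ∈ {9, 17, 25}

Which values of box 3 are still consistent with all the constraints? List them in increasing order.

9, 17, 27

The 8 variables draw from only 8 values {5, 9, 13, 17, 18, 25, 27, 29}, so each is used; only box 2 can be 5, hence box 2 = 5.
The 7 still-open variables together cover exactly {9, 13, 17, 18, 25, 27, 29} — 7 values for 7 variables — and 25 appears only in box 8's list, so box 8 = 25.
box 1, box 3, box 6 share exactly the 3 values {9, 17, 27}; by pigeonhole those values go to them, so strike 9, 17, 27 from box 4, box 5, box 7.
box 4 has just one choice, so box 4 = 13. Eliminate 13 elsewhere: box 7.
No further eliminations apply; box 3 can still be any of 9, 17, 27.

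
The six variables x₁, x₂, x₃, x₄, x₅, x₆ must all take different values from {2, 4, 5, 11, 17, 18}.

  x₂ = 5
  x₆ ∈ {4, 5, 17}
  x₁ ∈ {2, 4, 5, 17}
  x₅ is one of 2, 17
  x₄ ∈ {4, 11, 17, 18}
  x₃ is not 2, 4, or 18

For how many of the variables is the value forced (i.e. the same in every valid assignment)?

x₂ must be 5 (only option left). Eliminate 5 elsewhere: x₁, x₃, x₆.
Among the 5 still-open variables, 18 fits only x₄ (and all 5 values in {2, 4, 11, 17, 18} must be used), so x₄ = 18.
Among the 4 still-open variables, 11 fits only x₃ (and all 4 values in {2, 4, 11, 17} must be used), so x₃ = 11.
Determined: x₂=5, x₃=11, x₄=18. The other variables each still have more than one consistent value. That makes 3.

3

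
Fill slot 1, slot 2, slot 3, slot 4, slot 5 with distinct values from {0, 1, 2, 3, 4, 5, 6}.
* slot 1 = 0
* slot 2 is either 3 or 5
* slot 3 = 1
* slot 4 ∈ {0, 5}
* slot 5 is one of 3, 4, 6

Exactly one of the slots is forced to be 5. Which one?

slot 4

slot 1's domain is down to {0}, so slot 1 = 0. So slot 4 can't be 0.
So 5 goes to slot 4.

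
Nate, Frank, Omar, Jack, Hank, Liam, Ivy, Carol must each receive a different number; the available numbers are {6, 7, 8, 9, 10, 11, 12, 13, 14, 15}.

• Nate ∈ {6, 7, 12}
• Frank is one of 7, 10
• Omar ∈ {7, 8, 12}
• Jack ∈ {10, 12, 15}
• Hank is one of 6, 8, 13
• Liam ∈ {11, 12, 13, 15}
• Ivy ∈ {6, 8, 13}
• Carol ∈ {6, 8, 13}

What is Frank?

10

Among the 8 variables, 11 fits only Liam (and all 8 values in {6, 7, 8, 10, 11, 12, 13, 15} must be used), so Liam = 11.
The 7 still-open variables together cover exactly {6, 7, 8, 10, 12, 13, 15} — 7 values for 7 variables — and 15 appears only in Jack's list, so Jack = 15.
Among the 6 still-open variables, 10 fits only Frank (and all 6 values in {6, 7, 8, 10, 12, 13} must be used), so Frank = 10.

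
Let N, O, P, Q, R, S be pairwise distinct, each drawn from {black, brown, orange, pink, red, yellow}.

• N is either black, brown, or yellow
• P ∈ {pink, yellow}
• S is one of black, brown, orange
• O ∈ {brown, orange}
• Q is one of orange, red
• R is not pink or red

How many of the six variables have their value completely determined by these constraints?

The 6 variables draw from only 6 values {black, brown, orange, pink, red, yellow}, so each is used; only P can be pink, hence P = pink.
The 5 still-open variables together cover exactly {black, brown, orange, red, yellow} — 5 values for 5 variables — and red appears only in Q's list, so Q = red.
Determined: P=pink, Q=red. The other variables each still have more than one consistent value. That makes 2.

2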